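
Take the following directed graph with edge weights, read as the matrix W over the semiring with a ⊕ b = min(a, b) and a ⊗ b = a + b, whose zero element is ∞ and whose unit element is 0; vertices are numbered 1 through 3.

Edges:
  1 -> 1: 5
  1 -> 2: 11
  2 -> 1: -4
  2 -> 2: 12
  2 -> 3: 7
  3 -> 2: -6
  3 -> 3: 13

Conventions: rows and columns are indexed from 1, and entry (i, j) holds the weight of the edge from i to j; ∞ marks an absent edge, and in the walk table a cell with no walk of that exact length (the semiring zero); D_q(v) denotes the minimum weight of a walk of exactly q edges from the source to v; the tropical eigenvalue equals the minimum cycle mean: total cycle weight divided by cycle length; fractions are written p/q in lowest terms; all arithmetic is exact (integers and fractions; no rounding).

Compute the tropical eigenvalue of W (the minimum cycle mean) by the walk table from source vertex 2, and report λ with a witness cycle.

q=0: [∞, 0, ∞]
q=1: [-4, 12, 7]
q=2: [1, 1, 19]
q=3: [-3, 12, 8]
Optimal cycle mean attained by: cycle 2->3->2, total 7 + (-6), length 2.
Answer: λ = 1/2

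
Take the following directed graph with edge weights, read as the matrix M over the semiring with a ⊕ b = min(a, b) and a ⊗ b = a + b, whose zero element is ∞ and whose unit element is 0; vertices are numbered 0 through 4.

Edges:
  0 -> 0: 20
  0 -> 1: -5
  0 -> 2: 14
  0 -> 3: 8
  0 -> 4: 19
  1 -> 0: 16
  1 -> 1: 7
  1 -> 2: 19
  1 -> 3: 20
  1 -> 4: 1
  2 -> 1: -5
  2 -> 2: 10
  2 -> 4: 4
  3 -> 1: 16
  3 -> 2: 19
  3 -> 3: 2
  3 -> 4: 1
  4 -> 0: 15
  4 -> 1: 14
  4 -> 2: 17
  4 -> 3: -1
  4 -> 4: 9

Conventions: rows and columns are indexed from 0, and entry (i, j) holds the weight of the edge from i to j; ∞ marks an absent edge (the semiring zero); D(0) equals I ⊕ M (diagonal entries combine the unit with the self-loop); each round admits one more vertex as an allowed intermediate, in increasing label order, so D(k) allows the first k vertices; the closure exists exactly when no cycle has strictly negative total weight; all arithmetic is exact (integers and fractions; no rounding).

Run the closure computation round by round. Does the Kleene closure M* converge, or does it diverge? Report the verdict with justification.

D(0):
  [0, -5, 14, 8, 19]
  [16, 0, 19, 20, 1]
  [∞, -5, 0, ∞, 4]
  [∞, 16, 19, 0, 1]
  [15, 14, 17, -1, 0]
D(1):
  [0, -5, 14, 8, 19]
  [16, 0, 19, 20, 1]
  [∞, -5, 0, ∞, 4]
  [∞, 16, 19, 0, 1]
  [15, 10, 17, -1, 0]
D(2):
  [0, -5, 14, 8, -4]
  [16, 0, 19, 20, 1]
  [11, -5, 0, 15, -4]
  [32, 16, 19, 0, 1]
  [15, 10, 17, -1, 0]
D(3):
  [0, -5, 14, 8, -4]
  [16, 0, 19, 20, 1]
  [11, -5, 0, 15, -4]
  [30, 14, 19, 0, 1]
  [15, 10, 17, -1, 0]
D(4):
  [0, -5, 14, 8, -4]
  [16, 0, 19, 20, 1]
  [11, -5, 0, 15, -4]
  [30, 14, 19, 0, 1]
  [15, 10, 17, -1, 0]
D(5):
  [0, -5, 13, -5, -4]
  [16, 0, 18, 0, 1]
  [11, -5, 0, -5, -4]
  [16, 11, 18, 0, 1]
  [15, 10, 17, -1, 0]
Key observation: every diagonal entry stays at the unit through all rounds, so no improving cycle exists.
Answer: CONVERGES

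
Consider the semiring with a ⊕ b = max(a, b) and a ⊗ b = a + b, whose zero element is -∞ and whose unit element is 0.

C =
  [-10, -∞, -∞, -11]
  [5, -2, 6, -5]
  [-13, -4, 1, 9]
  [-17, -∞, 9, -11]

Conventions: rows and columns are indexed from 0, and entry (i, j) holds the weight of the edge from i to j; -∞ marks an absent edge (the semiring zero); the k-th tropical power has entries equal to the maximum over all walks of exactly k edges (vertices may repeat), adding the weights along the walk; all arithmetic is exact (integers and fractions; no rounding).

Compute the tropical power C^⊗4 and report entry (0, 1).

C^⊗2:
  [-20, -∞, -2, -21]
  [3, 2, 7, 15]
  [1, -3, 18, 10]
  [-4, 5, 10, 18]
C^⊗3:
  [-15, -6, -1, 7]
  [7, 3, 24, 16]
  [5, 14, 19, 27]
  [10, 6, 27, 19]
C^⊗4:
  [-1, -5, 16, 8]
  [11, 20, 25, 33]
  [19, 15, 36, 28]
  [14, 23, 28, 36]
Key observation: the optimum is the walk 0->3->2->2->1, with weight (-11) + 9 + 1 + (-4) = -5.
Optimal value attained by: walk 0->3->2->2->1.
Answer: (C^⊗4)[0][1] = -5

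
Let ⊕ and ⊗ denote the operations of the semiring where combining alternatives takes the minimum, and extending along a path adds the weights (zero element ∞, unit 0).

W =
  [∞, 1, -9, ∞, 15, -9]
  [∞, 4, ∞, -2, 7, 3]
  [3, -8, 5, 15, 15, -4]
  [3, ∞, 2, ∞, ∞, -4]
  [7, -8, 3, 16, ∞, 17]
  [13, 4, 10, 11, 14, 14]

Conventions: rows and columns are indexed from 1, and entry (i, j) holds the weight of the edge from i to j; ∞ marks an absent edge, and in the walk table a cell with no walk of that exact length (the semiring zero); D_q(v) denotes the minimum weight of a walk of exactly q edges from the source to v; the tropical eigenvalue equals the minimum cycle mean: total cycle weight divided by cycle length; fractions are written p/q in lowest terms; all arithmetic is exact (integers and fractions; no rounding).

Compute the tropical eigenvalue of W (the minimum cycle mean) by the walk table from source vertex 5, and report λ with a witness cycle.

q=0: [∞, ∞, ∞, ∞, 0, ∞]
q=1: [7, -8, 3, 16, ∞, 17]
q=2: [6, -5, -2, -10, -1, -5]
q=3: [-7, -10, -8, -7, 2, -14]
q=4: [-5, -16, -16, -12, -3, -16]
q=5: [-13, -24, -14, -18, -9, -20]
q=6: [-15, -22, -22, -26, -17, -22]
Optimal cycle mean attained by: cycle 1->3->2->4->1, total (-9) + (-8) + (-2) + 3, length 4.
Answer: λ = -4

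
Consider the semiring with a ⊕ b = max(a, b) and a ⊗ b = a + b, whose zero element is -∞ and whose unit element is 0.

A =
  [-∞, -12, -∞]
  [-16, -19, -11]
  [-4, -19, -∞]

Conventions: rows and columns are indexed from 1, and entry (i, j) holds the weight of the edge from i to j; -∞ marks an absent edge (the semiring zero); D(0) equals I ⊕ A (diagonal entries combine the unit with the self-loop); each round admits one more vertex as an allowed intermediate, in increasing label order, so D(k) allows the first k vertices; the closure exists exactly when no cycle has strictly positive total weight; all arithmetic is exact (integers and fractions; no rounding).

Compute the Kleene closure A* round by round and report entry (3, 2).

D(0):
  [0, -12, -∞]
  [-16, 0, -11]
  [-4, -19, 0]
D(1):
  [0, -12, -∞]
  [-16, 0, -11]
  [-4, -16, 0]
D(2):
  [0, -12, -23]
  [-16, 0, -11]
  [-4, -16, 0]
D(3):
  [0, -12, -23]
  [-15, 0, -11]
  [-4, -16, 0]
Answer: A*[3][2] = -16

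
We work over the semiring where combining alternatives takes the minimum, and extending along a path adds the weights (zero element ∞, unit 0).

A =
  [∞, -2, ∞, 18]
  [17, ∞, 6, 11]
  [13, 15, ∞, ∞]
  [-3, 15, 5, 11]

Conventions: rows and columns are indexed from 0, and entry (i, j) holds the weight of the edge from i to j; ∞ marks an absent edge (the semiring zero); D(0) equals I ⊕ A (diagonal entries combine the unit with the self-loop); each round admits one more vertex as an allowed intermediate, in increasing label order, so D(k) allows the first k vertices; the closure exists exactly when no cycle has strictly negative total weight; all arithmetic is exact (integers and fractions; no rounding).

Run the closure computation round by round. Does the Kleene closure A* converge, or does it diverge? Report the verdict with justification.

D(0):
  [0, -2, ∞, 18]
  [17, 0, 6, 11]
  [13, 15, 0, ∞]
  [-3, 15, 5, 0]
D(1):
  [0, -2, ∞, 18]
  [17, 0, 6, 11]
  [13, 11, 0, 31]
  [-3, -5, 5, 0]
D(2):
  [0, -2, 4, 9]
  [17, 0, 6, 11]
  [13, 11, 0, 22]
  [-3, -5, 1, 0]
D(3):
  [0, -2, 4, 9]
  [17, 0, 6, 11]
  [13, 11, 0, 22]
  [-3, -5, 1, 0]
D(4):
  [0, -2, 4, 9]
  [8, 0, 6, 11]
  [13, 11, 0, 22]
  [-3, -5, 1, 0]
Key observation: every diagonal entry stays at the unit through all rounds, so no improving cycle exists.
Answer: CONVERGES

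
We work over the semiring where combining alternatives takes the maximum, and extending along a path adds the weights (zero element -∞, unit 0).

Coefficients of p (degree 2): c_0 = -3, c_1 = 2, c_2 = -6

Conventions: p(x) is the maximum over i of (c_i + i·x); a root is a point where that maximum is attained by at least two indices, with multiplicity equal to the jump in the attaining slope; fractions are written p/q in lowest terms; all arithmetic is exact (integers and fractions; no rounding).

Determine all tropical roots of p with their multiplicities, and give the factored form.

hull edge (i=0, c=-3) to (i=1, c=2): slope 5, span 1
hull edge (i=1, c=2) to (i=2, c=-6): slope -8, span 1
Factored form: p(x) = -6 ⊗ (x ⊕ (-5)) ⊗ (x ⊕ 8)
Answer: roots = -5 (mult 1), 8 (mult 1)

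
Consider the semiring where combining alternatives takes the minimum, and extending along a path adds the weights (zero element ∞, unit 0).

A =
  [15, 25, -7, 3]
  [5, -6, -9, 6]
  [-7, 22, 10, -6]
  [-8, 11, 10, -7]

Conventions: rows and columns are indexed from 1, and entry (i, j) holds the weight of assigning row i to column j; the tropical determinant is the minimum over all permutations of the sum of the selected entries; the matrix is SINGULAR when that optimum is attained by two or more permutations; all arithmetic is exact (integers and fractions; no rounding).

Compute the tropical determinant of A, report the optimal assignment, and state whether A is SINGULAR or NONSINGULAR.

σ = (1, 2, 3, 4): 15 + (-6) + 10 + (-7) = 12
σ = (1, 2, 4, 3): 15 + (-6) + (-6) + 10 = 13
σ = (1, 3, 2, 4): 15 + (-9) + 22 + (-7) = 21
σ = (1, 3, 4, 2): 15 + (-9) + (-6) + 11 = 11
σ = (1, 4, 2, 3): 15 + 6 + 22 + 10 = 53
σ = (1, 4, 3, 2): 15 + 6 + 10 + 11 = 42
σ = (2, 1, 3, 4): 25 + 5 + 10 + (-7) = 33
σ = (2, 1, 4, 3): 25 + 5 + (-6) + 10 = 34
σ = (2, 3, 1, 4): 25 + (-9) + (-7) + (-7) = 2
σ = (2, 3, 4, 1): 25 + (-9) + (-6) + (-8) = 2
σ = (2, 4, 1, 3): 25 + 6 + (-7) + 10 = 34
σ = (2, 4, 3, 1): 25 + 6 + 10 + (-8) = 33
σ = (3, 1, 2, 4): (-7) + 5 + 22 + (-7) = 13
σ = (3, 1, 4, 2): (-7) + 5 + (-6) + 11 = 3
σ = (3, 2, 1, 4): (-7) + (-6) + (-7) + (-7) = -27
σ = (3, 2, 4, 1): (-7) + (-6) + (-6) + (-8) = -27
σ = (3, 4, 1, 2): (-7) + 6 + (-7) + 11 = 3
σ = (3, 4, 2, 1): (-7) + 6 + 22 + (-8) = 13
σ = (4, 1, 2, 3): 3 + 5 + 22 + 10 = 40
σ = (4, 1, 3, 2): 3 + 5 + 10 + 11 = 29
σ = (4, 2, 1, 3): 3 + (-6) + (-7) + 10 = 0
σ = (4, 2, 3, 1): 3 + (-6) + 10 + (-8) = -1
σ = (4, 3, 1, 2): 3 + (-9) + (-7) + 11 = -2
σ = (4, 3, 2, 1): 3 + (-9) + 22 + (-8) = 8
Optimal value attained by: σ = (3, 2, 1, 4).
Answer: det⊕(A) = -27; verdict: SINGULAR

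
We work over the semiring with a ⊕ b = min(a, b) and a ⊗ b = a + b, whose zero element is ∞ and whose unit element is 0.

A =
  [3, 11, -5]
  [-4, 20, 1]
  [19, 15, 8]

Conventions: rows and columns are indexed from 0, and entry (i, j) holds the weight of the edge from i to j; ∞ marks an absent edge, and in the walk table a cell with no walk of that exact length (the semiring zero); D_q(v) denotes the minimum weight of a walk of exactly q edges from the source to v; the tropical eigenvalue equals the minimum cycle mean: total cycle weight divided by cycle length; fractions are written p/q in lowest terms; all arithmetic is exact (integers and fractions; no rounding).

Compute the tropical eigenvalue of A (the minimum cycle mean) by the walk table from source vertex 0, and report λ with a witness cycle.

q=0: [0, ∞, ∞]
q=1: [3, 11, -5]
q=2: [6, 10, -2]
q=3: [6, 13, 1]
Optimal cycle mean attained by: cycle 0->2->1->0, total (-5) + 15 + (-4), length 3.
Answer: λ = 2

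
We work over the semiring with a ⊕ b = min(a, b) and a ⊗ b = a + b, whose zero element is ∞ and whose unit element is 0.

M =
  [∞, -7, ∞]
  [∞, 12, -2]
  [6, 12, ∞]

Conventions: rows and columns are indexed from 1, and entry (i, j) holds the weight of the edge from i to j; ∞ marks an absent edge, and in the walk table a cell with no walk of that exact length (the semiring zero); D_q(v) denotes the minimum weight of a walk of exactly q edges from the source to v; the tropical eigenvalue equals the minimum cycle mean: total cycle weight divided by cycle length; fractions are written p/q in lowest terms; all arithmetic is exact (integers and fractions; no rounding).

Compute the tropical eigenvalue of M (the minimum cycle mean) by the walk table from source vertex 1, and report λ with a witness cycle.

q=0: [0, ∞, ∞]
q=1: [∞, -7, ∞]
q=2: [∞, 5, -9]
q=3: [-3, 3, 3]
Optimal cycle mean attained by: cycle 1->2->3->1, total (-7) + (-2) + 6, length 3.
Answer: λ = -1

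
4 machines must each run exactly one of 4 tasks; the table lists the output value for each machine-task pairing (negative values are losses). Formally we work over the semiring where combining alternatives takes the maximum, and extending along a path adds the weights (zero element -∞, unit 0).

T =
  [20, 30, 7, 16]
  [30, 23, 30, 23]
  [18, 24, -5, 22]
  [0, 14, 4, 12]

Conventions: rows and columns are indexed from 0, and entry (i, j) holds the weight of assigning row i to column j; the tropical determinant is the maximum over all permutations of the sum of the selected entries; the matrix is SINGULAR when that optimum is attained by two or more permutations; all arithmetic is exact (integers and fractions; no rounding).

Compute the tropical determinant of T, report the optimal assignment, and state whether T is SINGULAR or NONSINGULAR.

σ = (0, 1, 2, 3): 20 + 23 + (-5) + 12 = 50
σ = (0, 1, 3, 2): 20 + 23 + 22 + 4 = 69
σ = (0, 2, 1, 3): 20 + 30 + 24 + 12 = 86
σ = (0, 2, 3, 1): 20 + 30 + 22 + 14 = 86
σ = (0, 3, 1, 2): 20 + 23 + 24 + 4 = 71
σ = (0, 3, 2, 1): 20 + 23 + (-5) + 14 = 52
σ = (1, 0, 2, 3): 30 + 30 + (-5) + 12 = 67
σ = (1, 0, 3, 2): 30 + 30 + 22 + 4 = 86
σ = (1, 2, 0, 3): 30 + 30 + 18 + 12 = 90
σ = (1, 2, 3, 0): 30 + 30 + 22 + 0 = 82
σ = (1, 3, 0, 2): 30 + 23 + 18 + 4 = 75
σ = (1, 3, 2, 0): 30 + 23 + (-5) + 0 = 48
σ = (2, 0, 1, 3): 7 + 30 + 24 + 12 = 73
σ = (2, 0, 3, 1): 7 + 30 + 22 + 14 = 73
σ = (2, 1, 0, 3): 7 + 23 + 18 + 12 = 60
σ = (2, 1, 3, 0): 7 + 23 + 22 + 0 = 52
σ = (2, 3, 0, 1): 7 + 23 + 18 + 14 = 62
σ = (2, 3, 1, 0): 7 + 23 + 24 + 0 = 54
σ = (3, 0, 1, 2): 16 + 30 + 24 + 4 = 74
σ = (3, 0, 2, 1): 16 + 30 + (-5) + 14 = 55
σ = (3, 1, 0, 2): 16 + 23 + 18 + 4 = 61
σ = (3, 1, 2, 0): 16 + 23 + (-5) + 0 = 34
σ = (3, 2, 0, 1): 16 + 30 + 18 + 14 = 78
σ = (3, 2, 1, 0): 16 + 30 + 24 + 0 = 70
Optimal value attained by: σ = (1, 2, 0, 3).
Answer: det⊕(T) = 90; verdict: NONSINGULAR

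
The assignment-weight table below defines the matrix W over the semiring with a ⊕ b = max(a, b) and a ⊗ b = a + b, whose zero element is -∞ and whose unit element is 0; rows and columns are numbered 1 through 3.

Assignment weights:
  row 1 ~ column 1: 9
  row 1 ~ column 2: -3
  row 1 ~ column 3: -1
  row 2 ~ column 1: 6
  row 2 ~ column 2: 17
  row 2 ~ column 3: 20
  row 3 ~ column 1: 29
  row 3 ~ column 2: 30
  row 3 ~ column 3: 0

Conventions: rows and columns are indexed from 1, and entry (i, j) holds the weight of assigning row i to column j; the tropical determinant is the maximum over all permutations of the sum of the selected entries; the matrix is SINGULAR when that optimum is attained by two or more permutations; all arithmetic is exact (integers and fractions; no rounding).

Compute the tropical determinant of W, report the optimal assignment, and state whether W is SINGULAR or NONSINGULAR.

σ = (1, 2, 3): 9 + 17 + 0 = 26
σ = (1, 3, 2): 9 + 20 + 30 = 59
σ = (2, 1, 3): (-3) + 6 + 0 = 3
σ = (2, 3, 1): (-3) + 20 + 29 = 46
σ = (3, 1, 2): (-1) + 6 + 30 = 35
σ = (3, 2, 1): (-1) + 17 + 29 = 45
Optimal value attained by: σ = (1, 3, 2).
Answer: det⊕(W) = 59; verdict: NONSINGULAR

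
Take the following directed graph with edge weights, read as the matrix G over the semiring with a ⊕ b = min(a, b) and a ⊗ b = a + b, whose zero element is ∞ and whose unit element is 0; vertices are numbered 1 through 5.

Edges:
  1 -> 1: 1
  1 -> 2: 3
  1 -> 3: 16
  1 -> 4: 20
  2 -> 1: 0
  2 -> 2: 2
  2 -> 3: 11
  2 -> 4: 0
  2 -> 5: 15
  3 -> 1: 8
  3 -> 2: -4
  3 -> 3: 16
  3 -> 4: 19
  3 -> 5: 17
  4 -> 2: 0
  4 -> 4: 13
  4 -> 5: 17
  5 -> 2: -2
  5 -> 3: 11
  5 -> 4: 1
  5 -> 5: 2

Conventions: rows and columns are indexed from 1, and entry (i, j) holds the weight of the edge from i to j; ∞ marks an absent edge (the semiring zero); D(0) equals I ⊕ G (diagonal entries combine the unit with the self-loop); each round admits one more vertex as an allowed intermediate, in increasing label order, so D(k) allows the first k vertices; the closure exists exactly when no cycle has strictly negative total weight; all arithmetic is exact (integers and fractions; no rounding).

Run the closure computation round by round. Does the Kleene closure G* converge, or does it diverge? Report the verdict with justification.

D(0):
  [0, 3, 16, 20, ∞]
  [0, 0, 11, 0, 15]
  [8, -4, 0, 19, 17]
  [∞, 0, ∞, 0, 17]
  [∞, -2, 11, 1, 0]
D(1):
  [0, 3, 16, 20, ∞]
  [0, 0, 11, 0, 15]
  [8, -4, 0, 19, 17]
  [∞, 0, ∞, 0, 17]
  [∞, -2, 11, 1, 0]
D(2):
  [0, 3, 14, 3, 18]
  [0, 0, 11, 0, 15]
  [-4, -4, 0, -4, 11]
  [0, 0, 11, 0, 15]
  [-2, -2, 9, -2, 0]
D(3):
  [0, 3, 14, 3, 18]
  [0, 0, 11, 0, 15]
  [-4, -4, 0, -4, 11]
  [0, 0, 11, 0, 15]
  [-2, -2, 9, -2, 0]
D(4):
  [0, 3, 14, 3, 18]
  [0, 0, 11, 0, 15]
  [-4, -4, 0, -4, 11]
  [0, 0, 11, 0, 15]
  [-2, -2, 9, -2, 0]
D(5):
  [0, 3, 14, 3, 18]
  [0, 0, 11, 0, 15]
  [-4, -4, 0, -4, 11]
  [0, 0, 11, 0, 15]
  [-2, -2, 9, -2, 0]
Key observation: every diagonal entry stays at the unit through all rounds, so no improving cycle exists.
Answer: CONVERGES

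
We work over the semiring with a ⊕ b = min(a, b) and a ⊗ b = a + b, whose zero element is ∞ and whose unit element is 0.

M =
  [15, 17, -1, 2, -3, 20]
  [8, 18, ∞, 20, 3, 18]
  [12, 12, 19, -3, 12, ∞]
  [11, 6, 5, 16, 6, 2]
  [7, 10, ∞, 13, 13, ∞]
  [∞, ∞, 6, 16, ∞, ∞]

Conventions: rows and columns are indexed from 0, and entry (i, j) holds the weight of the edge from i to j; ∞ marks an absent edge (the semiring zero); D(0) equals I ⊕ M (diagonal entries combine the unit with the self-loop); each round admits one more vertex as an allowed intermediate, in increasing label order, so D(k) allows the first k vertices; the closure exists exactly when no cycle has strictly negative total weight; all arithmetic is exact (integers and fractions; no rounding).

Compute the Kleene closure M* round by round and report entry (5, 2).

D(0):
  [0, 17, -1, 2, -3, 20]
  [8, 0, ∞, 20, 3, 18]
  [12, 12, 0, -3, 12, ∞]
  [11, 6, 5, 0, 6, 2]
  [7, 10, ∞, 13, 0, ∞]
  [∞, ∞, 6, 16, ∞, 0]
D(1):
  [0, 17, -1, 2, -3, 20]
  [8, 0, 7, 10, 3, 18]
  [12, 12, 0, -3, 9, 32]
  [11, 6, 5, 0, 6, 2]
  [7, 10, 6, 9, 0, 27]
  [∞, ∞, 6, 16, ∞, 0]
D(2):
  [0, 17, -1, 2, -3, 20]
  [8, 0, 7, 10, 3, 18]
  [12, 12, 0, -3, 9, 30]
  [11, 6, 5, 0, 6, 2]
  [7, 10, 6, 9, 0, 27]
  [∞, ∞, 6, 16, ∞, 0]
D(3):
  [0, 11, -1, -4, -3, 20]
  [8, 0, 7, 4, 3, 18]
  [12, 12, 0, -3, 9, 30]
  [11, 6, 5, 0, 6, 2]
  [7, 10, 6, 3, 0, 27]
  [18, 18, 6, 3, 15, 0]
D(4):
  [0, 2, -1, -4, -3, -2]
  [8, 0, 7, 4, 3, 6]
  [8, 3, 0, -3, 3, -1]
  [11, 6, 5, 0, 6, 2]
  [7, 9, 6, 3, 0, 5]
  [14, 9, 6, 3, 9, 0]
D(5):
  [0, 2, -1, -4, -3, -2]
  [8, 0, 7, 4, 3, 6]
  [8, 3, 0, -3, 3, -1]
  [11, 6, 5, 0, 6, 2]
  [7, 9, 6, 3, 0, 5]
  [14, 9, 6, 3, 9, 0]
D(6):
  [0, 2, -1, -4, -3, -2]
  [8, 0, 7, 4, 3, 6]
  [8, 3, 0, -3, 3, -1]
  [11, 6, 5, 0, 6, 2]
  [7, 9, 6, 3, 0, 5]
  [14, 9, 6, 3, 9, 0]
Answer: M*[5][2] = 6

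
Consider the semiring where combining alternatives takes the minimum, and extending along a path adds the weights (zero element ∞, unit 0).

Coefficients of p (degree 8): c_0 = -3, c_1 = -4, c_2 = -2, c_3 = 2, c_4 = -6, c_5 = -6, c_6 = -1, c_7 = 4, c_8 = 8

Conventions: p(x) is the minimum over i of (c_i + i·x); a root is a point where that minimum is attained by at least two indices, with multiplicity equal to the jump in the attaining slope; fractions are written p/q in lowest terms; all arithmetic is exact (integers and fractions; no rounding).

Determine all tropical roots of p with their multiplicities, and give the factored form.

hull edge (i=0, c=-3) to (i=1, c=-4): slope -1, span 1
hull edge (i=1, c=-4) to (i=4, c=-6): slope -2/3, span 3
hull edge (i=4, c=-6) to (i=5, c=-6): slope 0, span 1
hull edge (i=5, c=-6) to (i=8, c=8): slope 14/3, span 3
Factored form: p(x) = 8 ⊗ (x ⊕ (-14/3)) ⊗ (x ⊕ (-14/3)) ⊗ (x ⊕ (-14/3)) ⊗ (x ⊕ 0) ⊗ (x ⊕ 2/3) ⊗ (x ⊕ 2/3) ⊗ (x ⊕ 2/3) ⊗ (x ⊕ 1)
Answer: roots = -14/3 (mult 3), 0 (mult 1), 2/3 (mult 3), 1 (mult 1)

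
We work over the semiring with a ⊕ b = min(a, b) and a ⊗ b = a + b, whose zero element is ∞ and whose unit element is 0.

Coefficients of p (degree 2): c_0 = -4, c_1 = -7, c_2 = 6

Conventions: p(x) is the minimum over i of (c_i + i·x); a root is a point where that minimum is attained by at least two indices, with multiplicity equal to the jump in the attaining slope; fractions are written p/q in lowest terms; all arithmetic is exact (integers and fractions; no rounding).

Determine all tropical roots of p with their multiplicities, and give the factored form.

hull edge (i=0, c=-4) to (i=1, c=-7): slope -3, span 1
hull edge (i=1, c=-7) to (i=2, c=6): slope 13, span 1
Factored form: p(x) = 6 ⊗ (x ⊕ (-13)) ⊗ (x ⊕ 3)
Answer: roots = -13 (mult 1), 3 (mult 1)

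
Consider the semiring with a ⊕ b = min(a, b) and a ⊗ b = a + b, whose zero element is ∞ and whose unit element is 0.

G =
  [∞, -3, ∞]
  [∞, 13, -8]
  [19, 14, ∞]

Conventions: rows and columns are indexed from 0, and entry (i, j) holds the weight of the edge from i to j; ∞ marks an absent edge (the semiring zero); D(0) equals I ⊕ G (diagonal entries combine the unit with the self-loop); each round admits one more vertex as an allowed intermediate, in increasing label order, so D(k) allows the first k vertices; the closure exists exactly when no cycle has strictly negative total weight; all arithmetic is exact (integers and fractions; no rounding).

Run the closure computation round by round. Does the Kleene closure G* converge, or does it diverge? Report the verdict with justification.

D(0):
  [0, -3, ∞]
  [∞, 0, -8]
  [19, 14, 0]
D(1):
  [0, -3, ∞]
  [∞, 0, -8]
  [19, 14, 0]
D(2):
  [0, -3, -11]
  [∞, 0, -8]
  [19, 14, 0]
D(3):
  [0, -3, -11]
  [11, 0, -8]
  [19, 14, 0]
Key observation: every diagonal entry stays at the unit through all rounds, so no improving cycle exists.
Answer: CONVERGES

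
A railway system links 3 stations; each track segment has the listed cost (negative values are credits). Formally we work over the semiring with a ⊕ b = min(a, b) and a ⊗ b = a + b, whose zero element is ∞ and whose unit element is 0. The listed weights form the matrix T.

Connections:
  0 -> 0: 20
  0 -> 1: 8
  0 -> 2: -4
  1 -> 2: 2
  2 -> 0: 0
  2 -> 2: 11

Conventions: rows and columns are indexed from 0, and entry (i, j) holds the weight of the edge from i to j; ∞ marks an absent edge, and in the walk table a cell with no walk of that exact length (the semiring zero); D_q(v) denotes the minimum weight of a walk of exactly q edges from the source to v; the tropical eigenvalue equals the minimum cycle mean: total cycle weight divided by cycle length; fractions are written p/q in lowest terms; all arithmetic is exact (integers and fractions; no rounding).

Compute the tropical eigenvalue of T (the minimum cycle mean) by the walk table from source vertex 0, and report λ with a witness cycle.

q=0: [0, ∞, ∞]
q=1: [20, 8, -4]
q=2: [-4, 28, 7]
q=3: [7, 4, -8]
Optimal cycle mean attained by: cycle 0->2->0, total (-4) + 0, length 2.
Answer: λ = -2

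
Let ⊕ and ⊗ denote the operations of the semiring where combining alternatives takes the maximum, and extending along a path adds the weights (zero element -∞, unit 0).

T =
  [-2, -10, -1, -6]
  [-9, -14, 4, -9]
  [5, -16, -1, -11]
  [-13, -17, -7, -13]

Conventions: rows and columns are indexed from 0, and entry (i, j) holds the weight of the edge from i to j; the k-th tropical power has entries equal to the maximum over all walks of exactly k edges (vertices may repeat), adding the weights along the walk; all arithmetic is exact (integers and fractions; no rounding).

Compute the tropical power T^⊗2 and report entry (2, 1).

T^⊗2:
  [4, -12, -2, -8]
  [9, -12, 3, -7]
  [4, -5, 4, -1]
  [-2, -23, -8, -18]
Key observation: the optimum is the walk 2->0->1, with weight 5 + (-10) = -5.
Optimal value attained by: walk 2->0->1.
Answer: (T^⊗2)[2][1] = -5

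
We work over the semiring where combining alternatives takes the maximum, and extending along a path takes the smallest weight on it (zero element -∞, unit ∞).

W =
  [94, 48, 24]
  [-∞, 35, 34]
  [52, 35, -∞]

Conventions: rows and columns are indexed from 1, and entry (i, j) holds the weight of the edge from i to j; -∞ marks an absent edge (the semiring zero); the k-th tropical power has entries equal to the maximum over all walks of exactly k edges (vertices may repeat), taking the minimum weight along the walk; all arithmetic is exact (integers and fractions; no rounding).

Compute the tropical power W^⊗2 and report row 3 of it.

W^⊗2:
  [94, 48, 34]
  [34, 35, 34]
  [52, 48, 34]
Answer: row 3 of W^⊗2 = [52, 48, 34]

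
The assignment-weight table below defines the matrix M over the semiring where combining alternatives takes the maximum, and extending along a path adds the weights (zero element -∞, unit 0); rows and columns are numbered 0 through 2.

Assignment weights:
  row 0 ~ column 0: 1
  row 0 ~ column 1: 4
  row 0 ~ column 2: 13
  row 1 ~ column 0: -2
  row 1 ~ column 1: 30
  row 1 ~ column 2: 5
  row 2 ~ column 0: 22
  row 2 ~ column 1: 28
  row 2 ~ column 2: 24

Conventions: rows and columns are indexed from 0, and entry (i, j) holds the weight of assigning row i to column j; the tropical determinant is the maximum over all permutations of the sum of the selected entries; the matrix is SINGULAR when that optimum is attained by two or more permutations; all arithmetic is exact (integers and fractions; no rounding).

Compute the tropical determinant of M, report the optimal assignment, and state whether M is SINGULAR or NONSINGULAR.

σ = (0, 1, 2): 1 + 30 + 24 = 55
σ = (0, 2, 1): 1 + 5 + 28 = 34
σ = (1, 0, 2): 4 + (-2) + 24 = 26
σ = (1, 2, 0): 4 + 5 + 22 = 31
σ = (2, 0, 1): 13 + (-2) + 28 = 39
σ = (2, 1, 0): 13 + 30 + 22 = 65
Optimal value attained by: σ = (2, 1, 0).
Answer: det⊕(M) = 65; verdict: NONSINGULAR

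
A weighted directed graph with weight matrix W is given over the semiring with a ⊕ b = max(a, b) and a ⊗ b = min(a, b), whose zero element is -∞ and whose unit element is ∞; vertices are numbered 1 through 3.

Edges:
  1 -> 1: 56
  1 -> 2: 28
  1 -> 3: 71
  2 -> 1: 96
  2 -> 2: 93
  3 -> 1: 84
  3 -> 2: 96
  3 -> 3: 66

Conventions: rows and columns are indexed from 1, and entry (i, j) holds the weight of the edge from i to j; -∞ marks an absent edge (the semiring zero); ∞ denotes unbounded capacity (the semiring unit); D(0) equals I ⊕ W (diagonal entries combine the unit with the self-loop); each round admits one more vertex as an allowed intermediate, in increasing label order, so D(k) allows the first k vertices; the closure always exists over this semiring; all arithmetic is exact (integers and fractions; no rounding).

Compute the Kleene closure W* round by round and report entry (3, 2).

D(0):
  [∞, 28, 71]
  [96, ∞, -∞]
  [84, 96, ∞]
D(1):
  [∞, 28, 71]
  [96, ∞, 71]
  [84, 96, ∞]
D(2):
  [∞, 28, 71]
  [96, ∞, 71]
  [96, 96, ∞]
D(3):
  [∞, 71, 71]
  [96, ∞, 71]
  [96, 96, ∞]
Answer: W*[3][2] = 96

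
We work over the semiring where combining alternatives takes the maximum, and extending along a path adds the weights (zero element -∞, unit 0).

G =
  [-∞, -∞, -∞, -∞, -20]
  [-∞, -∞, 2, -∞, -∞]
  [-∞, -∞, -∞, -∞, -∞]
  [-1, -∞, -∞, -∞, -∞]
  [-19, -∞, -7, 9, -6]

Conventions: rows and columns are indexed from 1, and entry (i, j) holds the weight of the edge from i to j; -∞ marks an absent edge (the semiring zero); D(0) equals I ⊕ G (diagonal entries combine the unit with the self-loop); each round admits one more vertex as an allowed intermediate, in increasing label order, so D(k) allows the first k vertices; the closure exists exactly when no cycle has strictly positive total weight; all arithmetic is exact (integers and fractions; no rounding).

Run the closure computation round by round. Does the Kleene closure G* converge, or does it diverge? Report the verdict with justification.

D(0):
  [0, -∞, -∞, -∞, -20]
  [-∞, 0, 2, -∞, -∞]
  [-∞, -∞, 0, -∞, -∞]
  [-1, -∞, -∞, 0, -∞]
  [-19, -∞, -7, 9, 0]
D(1):
  [0, -∞, -∞, -∞, -20]
  [-∞, 0, 2, -∞, -∞]
  [-∞, -∞, 0, -∞, -∞]
  [-1, -∞, -∞, 0, -21]
  [-19, -∞, -7, 9, 0]
D(2):
  [0, -∞, -∞, -∞, -20]
  [-∞, 0, 2, -∞, -∞]
  [-∞, -∞, 0, -∞, -∞]
  [-1, -∞, -∞, 0, -21]
  [-19, -∞, -7, 9, 0]
D(3):
  [0, -∞, -∞, -∞, -20]
  [-∞, 0, 2, -∞, -∞]
  [-∞, -∞, 0, -∞, -∞]
  [-1, -∞, -∞, 0, -21]
  [-19, -∞, -7, 9, 0]
D(4):
  [0, -∞, -∞, -∞, -20]
  [-∞, 0, 2, -∞, -∞]
  [-∞, -∞, 0, -∞, -∞]
  [-1, -∞, -∞, 0, -21]
  [8, -∞, -7, 9, 0]
D(5):
  [0, -∞, -27, -11, -20]
  [-∞, 0, 2, -∞, -∞]
  [-∞, -∞, 0, -∞, -∞]
  [-1, -∞, -28, 0, -21]
  [8, -∞, -7, 9, 0]
Key observation: every diagonal entry stays at the unit through all rounds, so no improving cycle exists.
Answer: CONVERGES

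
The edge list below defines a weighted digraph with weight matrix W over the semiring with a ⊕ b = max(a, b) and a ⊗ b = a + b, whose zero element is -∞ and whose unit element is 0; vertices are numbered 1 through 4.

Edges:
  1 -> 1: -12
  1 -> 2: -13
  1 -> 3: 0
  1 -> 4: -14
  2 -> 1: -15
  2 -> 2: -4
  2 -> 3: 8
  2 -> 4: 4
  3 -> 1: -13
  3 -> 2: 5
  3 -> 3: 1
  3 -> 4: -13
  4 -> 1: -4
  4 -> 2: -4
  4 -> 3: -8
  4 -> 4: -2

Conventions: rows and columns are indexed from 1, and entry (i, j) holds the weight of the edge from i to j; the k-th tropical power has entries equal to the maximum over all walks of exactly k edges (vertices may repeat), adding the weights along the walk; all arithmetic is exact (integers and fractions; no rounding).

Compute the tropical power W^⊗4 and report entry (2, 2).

W^⊗2:
  [-13, 5, 1, -9]
  [0, 13, 9, 2]
  [-10, 6, 13, 9]
  [-6, -3, 4, 0]
W^⊗3:
  [-10, 6, 13, 9]
  [-2, 14, 21, 17]
  [5, 18, 14, 10]
  [-4, 9, 5, 1]
W^⊗4:
  [5, 18, 14, 10]
  [13, 26, 22, 18]
  [6, 19, 26, 22]
  [-3, 10, 17, 13]
Key observation: the optimum is the walk 2->3->2->3->2, with weight 8 + 5 + 8 + 5 = 26.
Optimal value attained by: walk 2->3->2->3->2.
Answer: (W^⊗4)[2][2] = 26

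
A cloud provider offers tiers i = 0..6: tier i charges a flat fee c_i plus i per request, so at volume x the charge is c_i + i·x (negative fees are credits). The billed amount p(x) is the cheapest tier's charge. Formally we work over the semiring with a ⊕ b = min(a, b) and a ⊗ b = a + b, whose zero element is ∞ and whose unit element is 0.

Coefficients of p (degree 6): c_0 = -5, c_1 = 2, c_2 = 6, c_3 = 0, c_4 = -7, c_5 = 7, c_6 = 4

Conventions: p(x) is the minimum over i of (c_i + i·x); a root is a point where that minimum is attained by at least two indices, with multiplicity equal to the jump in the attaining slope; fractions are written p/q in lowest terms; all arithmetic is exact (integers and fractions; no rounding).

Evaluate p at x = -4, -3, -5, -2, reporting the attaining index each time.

p(-4) = min(-5+0·(-4)=-5, 2+1·(-4)=-2, 6+2·(-4)=-2, 0+3·(-4)=-12, -7+4·(-4)=-23, 7+5·(-4)=-13, 4+6·(-4)=-20) = -23 (attained by i=4)
p(-3) = min(-5+0·(-3)=-5, 2+1·(-3)=-1, 6+2·(-3)=0, 0+3·(-3)=-9, -7+4·(-3)=-19, 7+5·(-3)=-8, 4+6·(-3)=-14) = -19 (attained by i=4)
p(-5) = min(-5+0·(-5)=-5, 2+1·(-5)=-3, 6+2·(-5)=-4, 0+3·(-5)=-15, -7+4·(-5)=-27, 7+5·(-5)=-18, 4+6·(-5)=-26) = -27 (attained by i=4)
p(-2) = min(-5+0·(-2)=-5, 2+1·(-2)=0, 6+2·(-2)=2, 0+3·(-2)=-6, -7+4·(-2)=-15, 7+5·(-2)=-3, 4+6·(-2)=-8) = -15 (attained by i=4)
Answer: p(-4) = -23; p(-3) = -19; p(-5) = -27; p(-2) = -15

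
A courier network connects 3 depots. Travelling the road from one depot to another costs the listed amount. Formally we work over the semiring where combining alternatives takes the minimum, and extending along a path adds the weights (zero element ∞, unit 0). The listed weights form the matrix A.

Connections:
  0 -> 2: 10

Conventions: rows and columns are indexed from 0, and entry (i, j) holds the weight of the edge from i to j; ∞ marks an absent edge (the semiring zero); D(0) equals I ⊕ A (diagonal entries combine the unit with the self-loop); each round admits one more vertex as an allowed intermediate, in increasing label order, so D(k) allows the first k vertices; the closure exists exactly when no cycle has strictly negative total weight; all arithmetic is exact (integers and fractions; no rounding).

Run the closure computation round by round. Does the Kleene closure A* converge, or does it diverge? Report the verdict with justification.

D(0):
  [0, ∞, 10]
  [∞, 0, ∞]
  [∞, ∞, 0]
D(1):
  [0, ∞, 10]
  [∞, 0, ∞]
  [∞, ∞, 0]
D(2):
  [0, ∞, 10]
  [∞, 0, ∞]
  [∞, ∞, 0]
D(3):
  [0, ∞, 10]
  [∞, 0, ∞]
  [∞, ∞, 0]
Key observation: every diagonal entry stays at the unit through all rounds, so no improving cycle exists.
Answer: CONVERGES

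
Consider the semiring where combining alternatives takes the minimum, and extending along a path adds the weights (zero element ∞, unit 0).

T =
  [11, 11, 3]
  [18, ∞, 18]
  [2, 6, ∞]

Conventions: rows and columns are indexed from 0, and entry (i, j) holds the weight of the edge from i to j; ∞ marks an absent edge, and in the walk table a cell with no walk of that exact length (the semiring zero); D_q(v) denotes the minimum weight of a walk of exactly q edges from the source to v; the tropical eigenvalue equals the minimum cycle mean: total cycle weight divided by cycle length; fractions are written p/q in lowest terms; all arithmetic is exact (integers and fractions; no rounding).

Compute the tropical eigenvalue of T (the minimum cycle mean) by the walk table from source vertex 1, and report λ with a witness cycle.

q=0: [∞, 0, ∞]
q=1: [18, ∞, 18]
q=2: [20, 24, 21]
q=3: [23, 27, 23]
Optimal cycle mean attained by: cycle 0->2->0, total 3 + 2, length 2.
Answer: λ = 5/2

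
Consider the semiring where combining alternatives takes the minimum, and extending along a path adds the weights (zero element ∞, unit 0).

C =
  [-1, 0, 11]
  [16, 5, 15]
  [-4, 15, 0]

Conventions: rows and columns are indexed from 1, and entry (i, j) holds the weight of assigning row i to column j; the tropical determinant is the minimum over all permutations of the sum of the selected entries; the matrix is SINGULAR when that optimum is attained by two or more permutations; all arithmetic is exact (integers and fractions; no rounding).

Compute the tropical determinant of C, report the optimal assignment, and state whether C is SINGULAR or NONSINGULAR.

σ = (1, 2, 3): (-1) + 5 + 0 = 4
σ = (1, 3, 2): (-1) + 15 + 15 = 29
σ = (2, 1, 3): 0 + 16 + 0 = 16
σ = (2, 3, 1): 0 + 15 + (-4) = 11
σ = (3, 1, 2): 11 + 16 + 15 = 42
σ = (3, 2, 1): 11 + 5 + (-4) = 12
Optimal value attained by: σ = (1, 2, 3).
Answer: det⊕(C) = 4; verdict: NONSINGULAR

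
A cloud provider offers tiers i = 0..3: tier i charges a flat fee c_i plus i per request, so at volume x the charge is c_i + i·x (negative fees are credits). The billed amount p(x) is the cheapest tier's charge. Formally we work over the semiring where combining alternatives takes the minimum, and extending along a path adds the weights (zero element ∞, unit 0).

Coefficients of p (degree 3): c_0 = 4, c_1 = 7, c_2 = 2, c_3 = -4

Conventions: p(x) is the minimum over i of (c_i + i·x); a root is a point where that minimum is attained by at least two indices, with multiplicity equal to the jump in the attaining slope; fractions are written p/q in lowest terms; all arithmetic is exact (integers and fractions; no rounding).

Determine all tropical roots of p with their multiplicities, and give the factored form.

hull edge (i=0, c=4) to (i=3, c=-4): slope -8/3, span 3
Factored form: p(x) = -4 ⊗ (x ⊕ 8/3) ⊗ (x ⊕ 8/3) ⊗ (x ⊕ 8/3)
Answer: roots = 8/3 (mult 3)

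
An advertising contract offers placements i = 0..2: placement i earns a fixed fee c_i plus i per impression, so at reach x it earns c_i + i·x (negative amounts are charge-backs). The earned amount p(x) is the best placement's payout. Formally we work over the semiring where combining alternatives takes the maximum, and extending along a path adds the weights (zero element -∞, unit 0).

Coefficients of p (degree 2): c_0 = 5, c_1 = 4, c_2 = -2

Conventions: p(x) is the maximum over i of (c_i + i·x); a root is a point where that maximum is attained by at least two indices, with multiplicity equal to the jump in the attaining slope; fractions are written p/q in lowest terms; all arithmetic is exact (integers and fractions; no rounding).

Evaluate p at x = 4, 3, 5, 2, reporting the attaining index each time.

p(4) = max(5+0·4=5, 4+1·4=8, -2+2·4=6) = 8 (attained by i=1)
p(3) = max(5+0·3=5, 4+1·3=7, -2+2·3=4) = 7 (attained by i=1)
p(5) = max(5+0·5=5, 4+1·5=9, -2+2·5=8) = 9 (attained by i=1)
p(2) = max(5+0·2=5, 4+1·2=6, -2+2·2=2) = 6 (attained by i=1)
Answer: p(4) = 8; p(3) = 7; p(5) = 9; p(2) = 6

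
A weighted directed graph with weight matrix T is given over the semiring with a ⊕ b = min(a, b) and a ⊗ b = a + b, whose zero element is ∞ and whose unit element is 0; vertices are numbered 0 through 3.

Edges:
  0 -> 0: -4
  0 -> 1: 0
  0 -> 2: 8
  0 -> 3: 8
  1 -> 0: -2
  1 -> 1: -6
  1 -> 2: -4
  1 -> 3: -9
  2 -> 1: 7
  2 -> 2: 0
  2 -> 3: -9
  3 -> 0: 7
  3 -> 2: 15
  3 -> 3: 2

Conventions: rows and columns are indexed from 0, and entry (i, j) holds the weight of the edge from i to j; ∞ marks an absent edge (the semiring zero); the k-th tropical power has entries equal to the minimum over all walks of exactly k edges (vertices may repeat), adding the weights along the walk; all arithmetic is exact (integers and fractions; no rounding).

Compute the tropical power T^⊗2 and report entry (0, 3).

T^⊗2:
  [-8, -6, -4, -9]
  [-8, -12, -10, -15]
  [-2, 1, 0, -9]
  [3, 7, 15, 4]
Key observation: the optimum is the walk 0->1->3, with weight 0 + (-9) = -9.
Optimal value attained by: walk 0->1->3.
Answer: (T^⊗2)[0][3] = -9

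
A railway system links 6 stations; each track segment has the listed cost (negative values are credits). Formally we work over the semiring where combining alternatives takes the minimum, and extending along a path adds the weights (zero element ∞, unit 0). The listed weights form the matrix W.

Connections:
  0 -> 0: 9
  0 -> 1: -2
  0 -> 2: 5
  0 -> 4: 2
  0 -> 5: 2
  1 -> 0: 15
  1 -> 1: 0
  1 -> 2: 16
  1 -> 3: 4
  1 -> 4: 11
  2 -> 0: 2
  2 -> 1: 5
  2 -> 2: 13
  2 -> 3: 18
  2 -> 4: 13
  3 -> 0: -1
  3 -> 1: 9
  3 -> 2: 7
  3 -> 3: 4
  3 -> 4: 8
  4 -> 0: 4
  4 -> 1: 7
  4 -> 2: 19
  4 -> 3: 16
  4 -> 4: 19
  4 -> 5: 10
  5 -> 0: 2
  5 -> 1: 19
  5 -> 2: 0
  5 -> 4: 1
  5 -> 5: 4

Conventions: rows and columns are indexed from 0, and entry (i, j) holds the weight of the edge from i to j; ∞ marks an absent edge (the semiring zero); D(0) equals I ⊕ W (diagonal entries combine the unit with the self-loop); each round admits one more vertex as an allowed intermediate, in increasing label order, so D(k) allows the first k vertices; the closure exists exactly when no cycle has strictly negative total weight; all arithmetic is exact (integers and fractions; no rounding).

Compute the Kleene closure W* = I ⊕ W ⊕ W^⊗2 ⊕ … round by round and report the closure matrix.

D(0):
  [0, -2, 5, ∞, 2, 2]
  [15, 0, 16, 4, 11, ∞]
  [2, 5, 0, 18, 13, ∞]
  [-1, 9, 7, 0, 8, ∞]
  [4, 7, 19, 16, 0, 10]
  [2, 19, 0, ∞, 1, 0]
D(1):
  [0, -2, 5, ∞, 2, 2]
  [15, 0, 16, 4, 11, 17]
  [2, 0, 0, 18, 4, 4]
  [-1, -3, 4, 0, 1, 1]
  [4, 2, 9, 16, 0, 6]
  [2, 0, 0, ∞, 1, 0]
D(2):
  [0, -2, 5, 2, 2, 2]
  [15, 0, 16, 4, 11, 17]
  [2, 0, 0, 4, 4, 4]
  [-1, -3, 4, 0, 1, 1]
  [4, 2, 9, 6, 0, 6]
  [2, 0, 0, 4, 1, 0]
D(3):
  [0, -2, 5, 2, 2, 2]
  [15, 0, 16, 4, 11, 17]
  [2, 0, 0, 4, 4, 4]
  [-1, -3, 4, 0, 1, 1]
  [4, 2, 9, 6, 0, 6]
  [2, 0, 0, 4, 1, 0]
D(4):
  [0, -2, 5, 2, 2, 2]
  [3, 0, 8, 4, 5, 5]
  [2, 0, 0, 4, 4, 4]
  [-1, -3, 4, 0, 1, 1]
  [4, 2, 9, 6, 0, 6]
  [2, 0, 0, 4, 1, 0]
D(5):
  [0, -2, 5, 2, 2, 2]
  [3, 0, 8, 4, 5, 5]
  [2, 0, 0, 4, 4, 4]
  [-1, -3, 4, 0, 1, 1]
  [4, 2, 9, 6, 0, 6]
  [2, 0, 0, 4, 1, 0]
D(6):
  [0, -2, 2, 2, 2, 2]
  [3, 0, 5, 4, 5, 5]
  [2, 0, 0, 4, 4, 4]
  [-1, -3, 1, 0, 1, 1]
  [4, 2, 6, 6, 0, 6]
  [2, 0, 0, 4, 1, 0]
Answer: W* = [[0, -2, 2, 2, 2, 2], [3, 0, 5, 4, 5, 5], [2, 0, 0, 4, 4, 4], [-1, -3, 1, 0, 1, 1], [4, 2, 6, 6, 0, 6], [2, 0, 0, 4, 1, 0]]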